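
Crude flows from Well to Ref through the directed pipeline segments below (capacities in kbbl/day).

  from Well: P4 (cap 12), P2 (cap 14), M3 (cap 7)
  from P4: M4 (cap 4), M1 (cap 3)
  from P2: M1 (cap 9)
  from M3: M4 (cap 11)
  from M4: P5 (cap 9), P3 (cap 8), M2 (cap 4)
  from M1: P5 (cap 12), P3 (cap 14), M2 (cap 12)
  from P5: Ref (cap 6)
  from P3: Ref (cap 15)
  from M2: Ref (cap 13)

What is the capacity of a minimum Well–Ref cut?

23

Augment Well→P4→M4→P5→Ref: bottleneck 4, flow now 4.
Augment Well→P4→M1→P5→Ref: bottleneck 2, flow now 6.
Augment Well→P4→M1→P3→Ref: bottleneck 1, flow now 7.
Augment Well→P2→M1→P3→Ref: bottleneck 9, flow now 16.
Augment Well→M3→M4→P3→Ref: bottleneck 5, flow now 21.
Augment Well→M3→M4→M2→Ref: bottleneck 2, flow now 23.
No augmenting path remains; maximum flow = 23.
By max-flow min-cut, the minimum cut capacity equals the max flow.
In the residual graph, reachable from Well: {Well, P4, P2}.
Min-cut edges: Well→M3 (7), P4→M4 (4), P4→M1 (3), P2→M1 (9); capacity 7 + 4 + 3 + 9 = 23.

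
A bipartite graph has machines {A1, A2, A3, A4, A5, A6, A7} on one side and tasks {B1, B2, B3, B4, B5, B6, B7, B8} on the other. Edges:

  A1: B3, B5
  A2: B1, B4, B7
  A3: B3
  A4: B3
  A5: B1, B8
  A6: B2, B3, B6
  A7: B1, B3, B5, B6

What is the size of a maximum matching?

6

Unit-capacity flow: source→left, listed edges, right→sink; max matching = max flow.
Augmenting path A1→B3 (+1); matched 1.
Augmenting path A2→B1 (+1); matched 2.
Augmenting path A5→B8 (+1); matched 3.
Augmenting path A6→B2 (+1); matched 4.
Augmenting path A7→B5 (+1); matched 5.
Augmenting path A3→B3→A1→B5→A7→B6 (+1); matched 6.
No augmenting path remains; maximum matching = 6.
König certificate: {A1, A2, A5, A6, A7, B3} is a vertex cover of size 6 (every listed pair touches it), so no matching can be larger.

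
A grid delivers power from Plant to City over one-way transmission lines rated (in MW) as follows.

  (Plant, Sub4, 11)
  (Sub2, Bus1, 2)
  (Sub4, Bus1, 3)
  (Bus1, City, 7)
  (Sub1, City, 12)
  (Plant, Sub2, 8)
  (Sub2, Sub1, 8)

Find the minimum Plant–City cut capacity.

11

Augment Plant→Sub4→Bus1→City: bottleneck 3, flow now 3.
Augment Plant→Sub2→Bus1→City: bottleneck 2, flow now 5.
Augment Plant→Sub2→Sub1→City: bottleneck 6, flow now 11.
No augmenting path remains; maximum flow = 11.
By max-flow min-cut, the minimum cut capacity equals the max flow.
In the residual graph, reachable from Plant: {Plant, Sub4}.
Min-cut edges: Plant→Sub2 (8), Sub4→Bus1 (3); capacity 8 + 3 = 11.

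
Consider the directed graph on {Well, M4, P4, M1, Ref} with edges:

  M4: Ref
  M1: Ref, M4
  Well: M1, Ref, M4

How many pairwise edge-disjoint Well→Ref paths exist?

3

Assign every edge capacity 1; by Menger, the answer equals the max flow.
Path Well→Ref (+1); total 1.
Path Well→M4→Ref (+1); total 2.
Path Well→M1→Ref (+1); total 3.
No residual Well→Ref path; max flow = 3.
Certifying cut of size 3: {Well→M1, Well→M4, Well→Ref}.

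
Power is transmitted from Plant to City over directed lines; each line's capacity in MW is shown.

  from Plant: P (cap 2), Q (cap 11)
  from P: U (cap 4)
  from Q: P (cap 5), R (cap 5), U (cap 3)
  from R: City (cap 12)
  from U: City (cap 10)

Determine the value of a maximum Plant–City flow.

12

Augment Plant→P→U→City: bottleneck 2, flow now 2.
Augment Plant→Q→R→City: bottleneck 5, flow now 7.
Augment Plant→Q→U→City: bottleneck 3, flow now 10.
Augment Plant→Q→P→U→City: bottleneck 2, flow now 12.
No augmenting path remains; maximum flow = 12.
In the residual graph, reachable from Plant: {Plant, P, Q}.
Min-cut edges: P→U (4), Q→R (5), Q→U (3); capacity 4 + 5 + 3 = 12.
This cut is saturated, so no flow can exceed 12.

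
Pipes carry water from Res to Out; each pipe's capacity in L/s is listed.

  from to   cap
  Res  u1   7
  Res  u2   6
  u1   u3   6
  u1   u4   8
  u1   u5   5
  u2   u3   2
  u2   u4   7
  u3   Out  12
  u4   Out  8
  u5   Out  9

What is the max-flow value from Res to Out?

Augment Res→u1→u3→Out: bottleneck 6, flow now 6.
Augment Res→u1→u4→Out: bottleneck 1, flow now 7.
Augment Res→u2→u3→Out: bottleneck 2, flow now 9.
Augment Res→u2→u4→Out: bottleneck 4, flow now 13.
No augmenting path remains; maximum flow = 13.
In the residual graph, reachable from Res: {Res}.
Min-cut edges: Res→u1 (7), Res→u2 (6); capacity 7 + 6 = 13.
This cut is saturated, so no flow can exceed 13.

13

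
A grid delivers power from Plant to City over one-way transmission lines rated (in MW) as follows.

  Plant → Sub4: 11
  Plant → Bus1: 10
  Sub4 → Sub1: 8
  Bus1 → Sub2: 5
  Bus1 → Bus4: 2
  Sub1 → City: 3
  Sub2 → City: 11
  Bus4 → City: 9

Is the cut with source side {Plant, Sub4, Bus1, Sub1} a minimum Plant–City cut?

Yes — it is a minimum cut (capacity 10).

Given cut capacity: 5 + 2 + 3 = 10.
Augment Plant→Sub4→Sub1→City: bottleneck 3, flow now 3.
Augment Plant→Bus1→Sub2→City: bottleneck 5, flow now 8.
Augment Plant→Bus1→Bus4→City: bottleneck 2, flow now 10.
No augmenting path remains; maximum flow = 10.
Cut capacity 10 equals the max flow, so it is a minimum cut.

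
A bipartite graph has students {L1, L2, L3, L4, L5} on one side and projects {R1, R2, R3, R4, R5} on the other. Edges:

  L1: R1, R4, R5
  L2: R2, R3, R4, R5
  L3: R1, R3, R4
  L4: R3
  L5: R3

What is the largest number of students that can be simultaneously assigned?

4

Unit-capacity flow: source→left, listed edges, right→sink; max matching = max flow.
Augmenting path L1→R1 (+1); matched 1.
Augmenting path L2→R2 (+1); matched 2.
Augmenting path L3→R3 (+1); matched 3.
Augmenting path L4→R3→L3→R4 (+1); matched 4.
No augmenting path remains; maximum matching = 4.
König certificate: {L1, L2, L3, R3} is a vertex cover of size 4 (every listed pair touches it), so no matching can be larger.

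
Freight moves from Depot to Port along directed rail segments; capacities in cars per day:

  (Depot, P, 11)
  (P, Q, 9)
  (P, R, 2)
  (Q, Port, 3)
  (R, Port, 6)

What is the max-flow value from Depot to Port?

Augment Depot→P→Q→Port: bottleneck 3, flow now 3.
Augment Depot→P→R→Port: bottleneck 2, flow now 5.
No augmenting path remains; maximum flow = 5.
In the residual graph, reachable from Depot: {Depot, P, Q}.
Min-cut edges: P→R (2), Q→Port (3); capacity 2 + 3 = 5.
This cut is saturated, so no flow can exceed 5.

5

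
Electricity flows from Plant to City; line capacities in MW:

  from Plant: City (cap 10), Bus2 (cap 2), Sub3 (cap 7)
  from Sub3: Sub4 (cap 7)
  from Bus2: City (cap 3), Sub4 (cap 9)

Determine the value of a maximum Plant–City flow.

Augment Plant→City: bottleneck 10, flow now 10.
Augment Plant→Bus2→City: bottleneck 2, flow now 12.
No augmenting path remains; maximum flow = 12.
In the residual graph, reachable from Plant: {Plant, Sub3, Sub4}.
Min-cut edges: Plant→Bus2 (2), Plant→City (10); capacity 2 + 10 = 12.
This cut is saturated, so no flow can exceed 12.

12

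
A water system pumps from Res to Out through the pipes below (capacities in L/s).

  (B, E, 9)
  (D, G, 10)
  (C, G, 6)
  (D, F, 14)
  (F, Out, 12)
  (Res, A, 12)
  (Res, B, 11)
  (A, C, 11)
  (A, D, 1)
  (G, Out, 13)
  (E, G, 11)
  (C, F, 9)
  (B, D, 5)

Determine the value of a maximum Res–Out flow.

Augment Res→A→C→F→Out: bottleneck 9, flow now 9.
Augment Res→A→C→G→Out: bottleneck 2, flow now 11.
Augment Res→A→D→F→Out: bottleneck 1, flow now 12.
Augment Res→B→D→F→Out: bottleneck 2, flow now 14.
Augment Res→B→D→G→Out: bottleneck 3, flow now 17.
Augment Res→B→E→G→Out: bottleneck 6, flow now 23.
No augmenting path remains; maximum flow = 23.
In the residual graph, reachable from Res: {Res}.
Min-cut edges: Res→A (12), Res→B (11); capacity 12 + 11 = 23.
This cut is saturated, so no flow can exceed 23.

23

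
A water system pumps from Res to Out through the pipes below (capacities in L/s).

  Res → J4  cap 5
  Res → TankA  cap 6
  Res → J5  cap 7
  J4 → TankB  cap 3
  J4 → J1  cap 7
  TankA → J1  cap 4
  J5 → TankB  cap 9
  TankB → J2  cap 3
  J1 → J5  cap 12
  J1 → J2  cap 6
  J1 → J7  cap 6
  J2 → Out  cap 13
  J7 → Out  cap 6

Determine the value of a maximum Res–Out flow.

12

Augment Res→J4→TankB→J2→Out: bottleneck 3, flow now 3.
Augment Res→J4→J1→J2→Out: bottleneck 2, flow now 5.
Augment Res→TankA→J1→J2→Out: bottleneck 4, flow now 9.
Augment Res→J5→TankB→J4→J1→J7→Out: bottleneck 3, flow now 12. (uses reverse residual edge)
No augmenting path remains; maximum flow = 12.
In the residual graph, reachable from Res: {Res, TankA, J5, TankB}.
Min-cut edges: Res→J4 (5), TankA→J1 (4), TankB→J2 (3); capacity 5 + 4 + 3 = 12.
This cut is saturated, so no flow can exceed 12.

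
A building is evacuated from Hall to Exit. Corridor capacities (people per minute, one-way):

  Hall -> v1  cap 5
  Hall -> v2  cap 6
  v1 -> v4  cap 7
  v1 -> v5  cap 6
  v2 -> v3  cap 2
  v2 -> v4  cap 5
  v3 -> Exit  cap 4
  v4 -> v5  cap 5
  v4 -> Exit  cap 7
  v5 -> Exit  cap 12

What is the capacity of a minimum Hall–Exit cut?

11

Augment Hall→v1→v4→Exit: bottleneck 5, flow now 5.
Augment Hall→v2→v3→Exit: bottleneck 2, flow now 7.
Augment Hall→v2→v4→Exit: bottleneck 2, flow now 9.
Augment Hall→v2→v4→v5→Exit: bottleneck 2, flow now 11.
No augmenting path remains; maximum flow = 11.
By max-flow min-cut, the minimum cut capacity equals the max flow.
In the residual graph, reachable from Hall: {Hall}.
Min-cut edges: Hall→v1 (5), Hall→v2 (6); capacity 5 + 6 = 11.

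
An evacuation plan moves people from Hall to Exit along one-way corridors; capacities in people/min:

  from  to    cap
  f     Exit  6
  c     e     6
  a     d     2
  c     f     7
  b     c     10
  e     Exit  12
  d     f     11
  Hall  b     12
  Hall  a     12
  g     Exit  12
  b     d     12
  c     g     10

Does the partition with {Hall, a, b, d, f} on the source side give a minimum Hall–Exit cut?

Given cut capacity: 10 + 6 = 16.
Augment Hall→a→d→f→Exit: bottleneck 2, flow now 2.
Augment Hall→b→c→e→Exit: bottleneck 6, flow now 8.
Augment Hall→b→c→f→Exit: bottleneck 4, flow now 12.
Augment Hall→b→d→f→c→g→Exit: bottleneck 2, flow now 14. (uses reverse residual edge)
No augmenting path remains; maximum flow = 14.
In the residual graph, reachable from Hall: {Hall, a}.
Min-cut edges: Hall→b (12), a→d (2); capacity 12 + 2 = 14.
Cut capacity 16 exceeds the max flow 14, so it is not minimum.

No — its capacity is 16, but the minimum cut has capacity 14.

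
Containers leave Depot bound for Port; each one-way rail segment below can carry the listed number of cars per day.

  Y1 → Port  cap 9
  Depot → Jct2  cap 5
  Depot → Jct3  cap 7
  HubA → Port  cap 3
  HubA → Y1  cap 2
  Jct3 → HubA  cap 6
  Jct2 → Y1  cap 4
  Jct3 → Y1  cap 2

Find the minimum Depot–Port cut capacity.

11

Augment Depot→Jct2→Y1→Port: bottleneck 4, flow now 4.
Augment Depot→Jct3→Y1→Port: bottleneck 2, flow now 6.
Augment Depot→Jct3→HubA→Port: bottleneck 3, flow now 9.
Augment Depot→Jct3→HubA→Y1→Port: bottleneck 2, flow now 11.
No augmenting path remains; maximum flow = 11.
By max-flow min-cut, the minimum cut capacity equals the max flow.
In the residual graph, reachable from Depot: {Depot, Jct2}.
Min-cut edges: Depot→Jct3 (7), Jct2→Y1 (4); capacity 7 + 4 = 11.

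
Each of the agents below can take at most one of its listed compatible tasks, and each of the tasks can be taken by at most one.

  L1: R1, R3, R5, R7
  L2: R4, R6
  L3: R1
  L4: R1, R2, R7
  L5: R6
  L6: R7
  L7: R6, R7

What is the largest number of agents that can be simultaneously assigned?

6

Unit-capacity flow: source→left, listed edges, right→sink; max matching = max flow.
Augmenting path L1→R1 (+1); matched 1.
Augmenting path L2→R4 (+1); matched 2.
Augmenting path L4→R2 (+1); matched 3.
Augmenting path L5→R6 (+1); matched 4.
Augmenting path L6→R7 (+1); matched 5.
Augmenting path L3→R1→L1→R3 (+1); matched 6.
No augmenting path remains; maximum matching = 6.
König certificate: {L1, L2, L3, L4, R6, R7} is a vertex cover of size 6 (every listed pair touches it), so no matching can be larger.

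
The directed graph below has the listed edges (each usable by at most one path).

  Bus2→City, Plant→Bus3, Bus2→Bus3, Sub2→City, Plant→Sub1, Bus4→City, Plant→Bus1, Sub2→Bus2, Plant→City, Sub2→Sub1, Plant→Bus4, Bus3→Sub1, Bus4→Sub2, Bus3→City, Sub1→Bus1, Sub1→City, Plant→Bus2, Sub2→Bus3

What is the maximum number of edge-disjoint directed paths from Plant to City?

Assign every edge capacity 1; by Menger, the answer equals the max flow.
Path Plant→City (+1); total 1.
Path Plant→Bus4→City (+1); total 2.
Path Plant→Bus2→City (+1); total 3.
Path Plant→Sub1→City (+1); total 4.
Path Plant→Bus3→City (+1); total 5.
No residual Plant→City path; max flow = 5.
Certifying cut of size 5: {Plant→Bus2, Plant→Bus3, Plant→Bus4, Plant→City, Plant→Sub1}.

5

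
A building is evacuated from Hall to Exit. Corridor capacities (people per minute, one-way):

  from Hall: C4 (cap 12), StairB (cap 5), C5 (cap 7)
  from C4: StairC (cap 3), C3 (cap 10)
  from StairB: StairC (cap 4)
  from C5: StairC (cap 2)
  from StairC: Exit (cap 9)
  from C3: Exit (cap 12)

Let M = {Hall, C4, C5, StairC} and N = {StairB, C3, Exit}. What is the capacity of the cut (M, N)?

Edges leaving {Hall, C4, C5, StairC}: Hall→StairB (5), C4→C3 (10), StairC→Exit (9).
Cut capacity = 5 + 10 + 9 = 24.

24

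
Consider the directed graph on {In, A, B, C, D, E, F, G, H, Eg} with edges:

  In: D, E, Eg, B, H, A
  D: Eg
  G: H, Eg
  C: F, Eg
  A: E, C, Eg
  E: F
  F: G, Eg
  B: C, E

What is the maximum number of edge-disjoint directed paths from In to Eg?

5

Assign every edge capacity 1; by Menger, the answer equals the max flow.
Path In→Eg (+1); total 1.
Path In→A→Eg (+1); total 2.
Path In→D→Eg (+1); total 3.
Path In→B→C→Eg (+1); total 4.
Path In→E→F→Eg (+1); total 5.
No residual In→Eg path; max flow = 5.
Certifying cut of size 5: {In→A, In→B, In→D, In→E, In→Eg}.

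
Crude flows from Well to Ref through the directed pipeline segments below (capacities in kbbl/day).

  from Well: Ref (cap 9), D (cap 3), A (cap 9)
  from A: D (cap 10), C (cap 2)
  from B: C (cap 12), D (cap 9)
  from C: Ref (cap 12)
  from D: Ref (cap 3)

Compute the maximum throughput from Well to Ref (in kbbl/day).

Augment Well→Ref: bottleneck 9, flow now 9.
Augment Well→D→Ref: bottleneck 3, flow now 12.
Augment Well→A→C→Ref: bottleneck 2, flow now 14.
No augmenting path remains; maximum flow = 14.
In the residual graph, reachable from Well: {Well, A, D}.
Min-cut edges: Well→Ref (9), A→C (2), D→Ref (3); capacity 9 + 2 + 3 = 14.
This cut is saturated, so no flow can exceed 14.

14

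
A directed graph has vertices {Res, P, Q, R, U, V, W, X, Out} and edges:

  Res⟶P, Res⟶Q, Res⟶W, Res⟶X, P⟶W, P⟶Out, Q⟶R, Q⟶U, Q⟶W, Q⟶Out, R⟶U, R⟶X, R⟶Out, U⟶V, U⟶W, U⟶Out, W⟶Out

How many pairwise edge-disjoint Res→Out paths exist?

3

Assign every edge capacity 1; by Menger, the answer equals the max flow.
Path Res→P→Out (+1); total 1.
Path Res→Q→Out (+1); total 2.
Path Res→W→Out (+1); total 3.
No residual Res→Out path; max flow = 3.
Certifying cut of size 3: {Res→P, Res→Q, Res→W}.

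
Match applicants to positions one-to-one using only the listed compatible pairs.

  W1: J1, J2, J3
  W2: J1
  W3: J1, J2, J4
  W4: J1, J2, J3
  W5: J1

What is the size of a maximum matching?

Unit-capacity flow: source→left, listed edges, right→sink; max matching = max flow.
Augmenting path W1→J1 (+1); matched 1.
Augmenting path W3→J2 (+1); matched 2.
Augmenting path W4→J3 (+1); matched 3.
Augmenting path W2→J1→W1→J2→W3→J4 (+1); matched 4.
No augmenting path remains; maximum matching = 4.
König certificate: {W1, W3, W4, J1} is a vertex cover of size 4 (every listed pair touches it), so no matching can be larger.

4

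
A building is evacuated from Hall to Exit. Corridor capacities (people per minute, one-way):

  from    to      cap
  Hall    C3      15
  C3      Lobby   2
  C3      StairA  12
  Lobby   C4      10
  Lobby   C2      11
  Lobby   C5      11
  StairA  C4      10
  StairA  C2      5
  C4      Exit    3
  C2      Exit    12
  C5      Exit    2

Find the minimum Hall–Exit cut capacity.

10

Augment Hall→C3→Lobby→C4→Exit: bottleneck 2, flow now 2.
Augment Hall→C3→StairA→C4→Exit: bottleneck 1, flow now 3.
Augment Hall→C3→StairA→C2→Exit: bottleneck 5, flow now 8.
Augment Hall→C3→StairA→C4→Lobby→C2→Exit: bottleneck 2, flow now 10. (uses reverse residual edge)
No augmenting path remains; maximum flow = 10.
By max-flow min-cut, the minimum cut capacity equals the max flow.
In the residual graph, reachable from Hall: {Hall, C3, StairA, C4}.
Min-cut edges: C3→Lobby (2), StairA→C2 (5), C4→Exit (3); capacity 2 + 5 + 3 = 10.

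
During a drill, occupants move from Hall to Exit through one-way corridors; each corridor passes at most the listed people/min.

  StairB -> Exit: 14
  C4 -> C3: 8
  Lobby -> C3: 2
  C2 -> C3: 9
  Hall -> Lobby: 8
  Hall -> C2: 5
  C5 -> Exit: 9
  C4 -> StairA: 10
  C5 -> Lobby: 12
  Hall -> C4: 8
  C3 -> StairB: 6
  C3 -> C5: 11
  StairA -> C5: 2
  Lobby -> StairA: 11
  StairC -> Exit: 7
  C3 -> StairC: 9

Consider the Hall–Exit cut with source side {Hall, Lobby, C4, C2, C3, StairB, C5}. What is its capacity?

Edges leaving {Hall, Lobby, C4, C2, C3, StairB, C5}: Lobby→StairA (11), C4→StairA (10), C3→StairC (9), StairB→Exit (14), C5→Exit (9).
Cut capacity = 11 + 10 + 9 + 14 + 9 = 53.

53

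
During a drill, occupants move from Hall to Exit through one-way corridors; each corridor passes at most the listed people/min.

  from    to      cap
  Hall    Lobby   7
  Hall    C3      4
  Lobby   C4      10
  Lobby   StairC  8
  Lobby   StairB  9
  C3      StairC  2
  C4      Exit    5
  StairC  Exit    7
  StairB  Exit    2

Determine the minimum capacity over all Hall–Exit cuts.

Augment Hall→Lobby→C4→Exit: bottleneck 5, flow now 5.
Augment Hall→Lobby→StairC→Exit: bottleneck 2, flow now 7.
Augment Hall→C3→StairC→Exit: bottleneck 2, flow now 9.
No augmenting path remains; maximum flow = 9.
By max-flow min-cut, the minimum cut capacity equals the max flow.
In the residual graph, reachable from Hall: {Hall, C3}.
Min-cut edges: Hall→Lobby (7), C3→StairC (2); capacity 7 + 2 = 9.

9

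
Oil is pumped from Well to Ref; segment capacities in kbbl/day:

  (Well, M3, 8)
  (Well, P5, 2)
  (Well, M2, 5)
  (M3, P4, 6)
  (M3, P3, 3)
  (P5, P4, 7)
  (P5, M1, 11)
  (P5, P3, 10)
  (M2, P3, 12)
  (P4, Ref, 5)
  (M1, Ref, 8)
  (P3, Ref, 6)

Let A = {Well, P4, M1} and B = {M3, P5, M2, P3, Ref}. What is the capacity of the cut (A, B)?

28

Edges leaving {Well, P4, M1}: Well→M3 (8), Well→P5 (2), Well→M2 (5), P4→Ref (5), M1→Ref (8).
Cut capacity = 8 + 2 + 5 + 5 + 8 = 28.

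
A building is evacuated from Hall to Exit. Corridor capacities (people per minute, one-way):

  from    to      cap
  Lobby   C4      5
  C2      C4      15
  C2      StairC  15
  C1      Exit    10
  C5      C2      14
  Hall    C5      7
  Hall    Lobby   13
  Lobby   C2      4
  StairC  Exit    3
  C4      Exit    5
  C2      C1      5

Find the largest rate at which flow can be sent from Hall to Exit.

13

Augment Hall→Lobby→C4→Exit: bottleneck 5, flow now 5.
Augment Hall→C5→C2→C1→Exit: bottleneck 5, flow now 10.
Augment Hall→C5→C2→StairC→Exit: bottleneck 2, flow now 12.
Augment Hall→Lobby→C2→StairC→Exit: bottleneck 1, flow now 13.
No augmenting path remains; maximum flow = 13.
In the residual graph, reachable from Hall: {Hall, C5, Lobby, C2, C4, StairC}.
Min-cut edges: C2→C1 (5), C4→Exit (5), StairC→Exit (3); capacity 5 + 5 + 3 = 13.
This cut is saturated, so no flow can exceed 13.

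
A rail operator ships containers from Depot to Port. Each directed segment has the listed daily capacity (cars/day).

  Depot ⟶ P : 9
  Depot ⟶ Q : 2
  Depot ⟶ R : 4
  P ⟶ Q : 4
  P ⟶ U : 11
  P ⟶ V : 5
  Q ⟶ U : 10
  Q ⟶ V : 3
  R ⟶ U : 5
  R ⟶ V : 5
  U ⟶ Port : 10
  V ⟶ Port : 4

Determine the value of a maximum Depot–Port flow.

Augment Depot→P→U→Port: bottleneck 9, flow now 9.
Augment Depot→Q→U→Port: bottleneck 1, flow now 10.
Augment Depot→Q→V→Port: bottleneck 1, flow now 11.
Augment Depot→R→V→Port: bottleneck 3, flow now 14.
No augmenting path remains; maximum flow = 14.
In the residual graph, reachable from Depot: {Depot, P, Q, R, U, V}.
Min-cut edges: U→Port (10), V→Port (4); capacity 10 + 4 = 14.
This cut is saturated, so no flow can exceed 14.

14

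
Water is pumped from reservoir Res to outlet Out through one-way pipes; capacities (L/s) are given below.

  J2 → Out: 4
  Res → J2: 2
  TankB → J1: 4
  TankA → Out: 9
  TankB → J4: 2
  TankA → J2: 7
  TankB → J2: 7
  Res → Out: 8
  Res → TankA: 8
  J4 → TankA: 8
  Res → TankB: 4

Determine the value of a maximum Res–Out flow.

21

Augment Res→Out: bottleneck 8, flow now 8.
Augment Res→TankA→Out: bottleneck 8, flow now 16.
Augment Res→J2→Out: bottleneck 2, flow now 18.
Augment Res→TankB→J2→Out: bottleneck 2, flow now 20.
Augment Res→TankB→J4→TankA→Out: bottleneck 1, flow now 21.
No augmenting path remains; maximum flow = 21.
In the residual graph, reachable from Res: {Res, TankB, J1, J4, TankA, J2}.
Min-cut edges: Res→Out (8), TankA→Out (9), J2→Out (4); capacity 8 + 9 + 4 = 21.
This cut is saturated, so no flow can exceed 21.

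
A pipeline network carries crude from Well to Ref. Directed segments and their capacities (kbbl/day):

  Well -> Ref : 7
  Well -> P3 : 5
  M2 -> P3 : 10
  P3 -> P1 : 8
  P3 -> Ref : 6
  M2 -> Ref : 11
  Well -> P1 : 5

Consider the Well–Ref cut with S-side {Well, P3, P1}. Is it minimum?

No — its capacity is 13, but the minimum cut has capacity 12.

Given cut capacity: 7 + 6 = 13.
Augment Well→Ref: bottleneck 7, flow now 7.
Augment Well→P3→Ref: bottleneck 5, flow now 12.
No augmenting path remains; maximum flow = 12.
In the residual graph, reachable from Well: {Well, P1}.
Min-cut edges: Well→P3 (5), Well→Ref (7); capacity 5 + 7 = 12.
Cut capacity 13 exceeds the max flow 12, so it is not minimum.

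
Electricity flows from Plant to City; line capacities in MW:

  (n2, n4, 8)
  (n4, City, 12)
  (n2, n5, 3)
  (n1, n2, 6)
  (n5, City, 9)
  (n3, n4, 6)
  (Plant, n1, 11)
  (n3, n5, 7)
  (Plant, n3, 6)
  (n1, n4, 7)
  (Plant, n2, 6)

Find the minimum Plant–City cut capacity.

21

Augment Plant→n1→n4→City: bottleneck 7, flow now 7.
Augment Plant→n2→n4→City: bottleneck 5, flow now 12.
Augment Plant→n2→n5→City: bottleneck 1, flow now 13.
Augment Plant→n3→n5→City: bottleneck 6, flow now 19.
Augment Plant→n1→n2→n5→City: bottleneck 2, flow now 21.
No augmenting path remains; maximum flow = 21.
By max-flow min-cut, the minimum cut capacity equals the max flow.
In the residual graph, reachable from Plant: {Plant, n1, n2, n4}.
Min-cut edges: Plant→n3 (6), n2→n5 (3), n4→City (12); capacity 6 + 3 + 12 = 21.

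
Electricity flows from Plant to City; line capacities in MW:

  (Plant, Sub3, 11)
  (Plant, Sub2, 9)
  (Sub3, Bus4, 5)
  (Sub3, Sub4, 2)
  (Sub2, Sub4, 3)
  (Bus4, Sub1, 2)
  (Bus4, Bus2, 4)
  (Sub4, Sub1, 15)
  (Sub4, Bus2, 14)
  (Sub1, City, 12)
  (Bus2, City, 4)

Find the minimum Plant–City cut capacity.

10

Augment Plant→Sub3→Bus4→Sub1→City: bottleneck 2, flow now 2.
Augment Plant→Sub3→Bus4→Bus2→City: bottleneck 3, flow now 5.
Augment Plant→Sub3→Sub4→Sub1→City: bottleneck 2, flow now 7.
Augment Plant→Sub2→Sub4→Sub1→City: bottleneck 3, flow now 10.
No augmenting path remains; maximum flow = 10.
By max-flow min-cut, the minimum cut capacity equals the max flow.
In the residual graph, reachable from Plant: {Plant, Sub3, Sub2}.
Min-cut edges: Sub3→Bus4 (5), Sub3→Sub4 (2), Sub2→Sub4 (3); capacity 5 + 2 + 3 = 10.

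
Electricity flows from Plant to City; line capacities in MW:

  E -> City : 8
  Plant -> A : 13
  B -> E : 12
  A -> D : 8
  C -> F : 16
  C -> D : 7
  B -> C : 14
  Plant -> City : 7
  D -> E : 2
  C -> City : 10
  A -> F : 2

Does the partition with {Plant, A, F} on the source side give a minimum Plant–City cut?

Given cut capacity: 7 + 8 = 15.
Augment Plant→City: bottleneck 7, flow now 7.
Augment Plant→A→D→E→City: bottleneck 2, flow now 9.
No augmenting path remains; maximum flow = 9.
In the residual graph, reachable from Plant: {Plant, A, D, F}.
Min-cut edges: Plant→City (7), D→E (2); capacity 7 + 2 = 9.
Cut capacity 15 exceeds the max flow 9, so it is not minimum.

No — its capacity is 15, but the minimum cut has capacity 9.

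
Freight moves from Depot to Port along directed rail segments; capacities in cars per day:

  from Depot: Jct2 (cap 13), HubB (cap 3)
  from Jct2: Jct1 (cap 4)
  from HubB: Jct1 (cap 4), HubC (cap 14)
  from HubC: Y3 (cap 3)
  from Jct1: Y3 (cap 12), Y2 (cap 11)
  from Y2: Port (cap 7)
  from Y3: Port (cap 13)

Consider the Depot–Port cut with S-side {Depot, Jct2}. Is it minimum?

Given cut capacity: 3 + 4 = 7.
Augment Depot→Jct2→Jct1→Y2→Port: bottleneck 4, flow now 4.
Augment Depot→HubB→HubC→Y3→Port: bottleneck 3, flow now 7.
No augmenting path remains; maximum flow = 7.
Cut capacity 7 equals the max flow, so it is a minimum cut.

Yes — it is a minimum cut (capacity 7).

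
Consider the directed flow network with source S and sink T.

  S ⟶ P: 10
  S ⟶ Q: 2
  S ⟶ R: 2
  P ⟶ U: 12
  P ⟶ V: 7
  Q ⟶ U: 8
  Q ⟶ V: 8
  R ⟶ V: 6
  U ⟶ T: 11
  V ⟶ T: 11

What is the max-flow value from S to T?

Augment S→P→U→T: bottleneck 10, flow now 10.
Augment S→Q→U→T: bottleneck 1, flow now 11.
Augment S→Q→V→T: bottleneck 1, flow now 12.
Augment S→R→V→T: bottleneck 2, flow now 14.
No augmenting path remains; maximum flow = 14.
In the residual graph, reachable from S: {S}.
Min-cut edges: S→P (10), S→Q (2), S→R (2); capacity 10 + 2 + 2 = 14.
This cut is saturated, so no flow can exceed 14.

14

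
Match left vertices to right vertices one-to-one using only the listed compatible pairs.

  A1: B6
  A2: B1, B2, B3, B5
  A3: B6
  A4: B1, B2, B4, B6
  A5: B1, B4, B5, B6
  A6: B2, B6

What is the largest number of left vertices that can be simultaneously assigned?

Unit-capacity flow: source→left, listed edges, right→sink; max matching = max flow.
Augmenting path A1→B6 (+1); matched 1.
Augmenting path A2→B1 (+1); matched 2.
Augmenting path A4→B2 (+1); matched 3.
Augmenting path A5→B4 (+1); matched 4.
Augmenting path A6→B2→A4→B1→A2→B3 (+1); matched 5.
No augmenting path remains; maximum matching = 5.
König certificate: {A2, A4, A5, A6, B6} is a vertex cover of size 5 (every listed pair touches it), so no matching can be larger.

5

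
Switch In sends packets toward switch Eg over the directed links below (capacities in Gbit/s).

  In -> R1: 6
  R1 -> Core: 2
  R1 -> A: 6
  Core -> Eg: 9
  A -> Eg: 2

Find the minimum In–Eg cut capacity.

4

Augment In→R1→Core→Eg: bottleneck 2, flow now 2.
Augment In→R1→A→Eg: bottleneck 2, flow now 4.
No augmenting path remains; maximum flow = 4.
By max-flow min-cut, the minimum cut capacity equals the max flow.
In the residual graph, reachable from In: {In, R1, A}.
Min-cut edges: R1→Core (2), A→Eg (2); capacity 2 + 2 = 4.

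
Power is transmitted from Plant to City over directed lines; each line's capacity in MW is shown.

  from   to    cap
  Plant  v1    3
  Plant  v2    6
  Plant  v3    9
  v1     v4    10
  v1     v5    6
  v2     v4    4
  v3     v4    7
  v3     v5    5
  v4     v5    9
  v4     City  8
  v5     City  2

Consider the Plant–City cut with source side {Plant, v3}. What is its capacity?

Edges leaving {Plant, v3}: Plant→v1 (3), Plant→v2 (6), v3→v4 (7), v3→v5 (5).
Cut capacity = 3 + 6 + 7 + 5 = 21.

21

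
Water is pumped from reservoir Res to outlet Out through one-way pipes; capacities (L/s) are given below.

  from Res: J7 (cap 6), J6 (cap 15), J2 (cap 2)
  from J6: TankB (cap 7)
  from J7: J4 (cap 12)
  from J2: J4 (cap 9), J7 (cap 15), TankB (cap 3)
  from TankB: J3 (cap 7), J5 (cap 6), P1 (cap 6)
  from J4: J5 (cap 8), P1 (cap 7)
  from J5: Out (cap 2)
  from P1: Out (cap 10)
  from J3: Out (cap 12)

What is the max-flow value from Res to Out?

Augment Res→J6→TankB→J5→Out: bottleneck 2, flow now 2.
Augment Res→J6→TankB→P1→Out: bottleneck 5, flow now 7.
Augment Res→J7→J4→P1→Out: bottleneck 5, flow now 12.
Augment Res→J2→TankB→J3→Out: bottleneck 2, flow now 14.
Augment Res→J7→J4→J5→TankB→J3→Out: bottleneck 1, flow now 15. (uses reverse residual edge)
No augmenting path remains; maximum flow = 15.
In the residual graph, reachable from Res: {Res, J6}.
Min-cut edges: Res→J7 (6), Res→J2 (2), J6→TankB (7); capacity 6 + 2 + 7 = 15.
This cut is saturated, so no flow can exceed 15.

15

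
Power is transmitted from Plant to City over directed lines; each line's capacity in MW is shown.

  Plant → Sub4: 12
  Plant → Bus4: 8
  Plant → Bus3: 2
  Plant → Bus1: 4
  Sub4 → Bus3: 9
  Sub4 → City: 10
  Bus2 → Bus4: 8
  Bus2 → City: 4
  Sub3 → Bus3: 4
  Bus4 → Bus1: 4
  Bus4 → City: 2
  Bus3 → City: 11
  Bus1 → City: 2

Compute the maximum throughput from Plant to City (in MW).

18

Augment Plant→Sub4→City: bottleneck 10, flow now 10.
Augment Plant→Bus4→City: bottleneck 2, flow now 12.
Augment Plant→Bus3→City: bottleneck 2, flow now 14.
Augment Plant→Bus1→City: bottleneck 2, flow now 16.
Augment Plant→Sub4→Bus3→City: bottleneck 2, flow now 18.
No augmenting path remains; maximum flow = 18.
In the residual graph, reachable from Plant: {Plant, Bus4, Bus1}.
Min-cut edges: Plant→Sub4 (12), Plant→Bus3 (2), Bus4→City (2), Bus1→City (2); capacity 12 + 2 + 2 + 2 = 18.
This cut is saturated, so no flow can exceed 18.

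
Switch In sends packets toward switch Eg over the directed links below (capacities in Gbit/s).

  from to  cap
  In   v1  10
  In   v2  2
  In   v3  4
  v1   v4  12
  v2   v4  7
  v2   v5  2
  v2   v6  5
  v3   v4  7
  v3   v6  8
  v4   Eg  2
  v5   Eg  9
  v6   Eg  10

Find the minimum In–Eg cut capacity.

8

Augment In→v1→v4→Eg: bottleneck 2, flow now 2.
Augment In→v2→v5→Eg: bottleneck 2, flow now 4.
Augment In→v3→v6→Eg: bottleneck 4, flow now 8.
No augmenting path remains; maximum flow = 8.
By max-flow min-cut, the minimum cut capacity equals the max flow.
In the residual graph, reachable from In: {In, v1, v4}.
Min-cut edges: In→v2 (2), In→v3 (4), v4→Eg (2); capacity 2 + 4 + 2 = 8.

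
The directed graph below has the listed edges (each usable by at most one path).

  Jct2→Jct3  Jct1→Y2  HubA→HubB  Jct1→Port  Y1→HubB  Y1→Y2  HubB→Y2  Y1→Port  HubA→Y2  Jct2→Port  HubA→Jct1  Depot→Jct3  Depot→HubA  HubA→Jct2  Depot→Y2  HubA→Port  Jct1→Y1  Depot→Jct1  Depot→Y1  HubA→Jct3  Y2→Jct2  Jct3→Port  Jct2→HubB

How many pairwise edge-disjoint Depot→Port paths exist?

Assign every edge capacity 1; by Menger, the answer equals the max flow.
Path Depot→HubA→Port (+1); total 1.
Path Depot→Y1→Port (+1); total 2.
Path Depot→Jct3→Port (+1); total 3.
Path Depot→Jct1→Port (+1); total 4.
Path Depot→Y2→Jct2→Port (+1); total 5.
No residual Depot→Port path; max flow = 5.
Certifying cut of size 5: {Depot→HubA, Depot→Jct1, Depot→Jct3, Depot→Y1, Depot→Y2}.

5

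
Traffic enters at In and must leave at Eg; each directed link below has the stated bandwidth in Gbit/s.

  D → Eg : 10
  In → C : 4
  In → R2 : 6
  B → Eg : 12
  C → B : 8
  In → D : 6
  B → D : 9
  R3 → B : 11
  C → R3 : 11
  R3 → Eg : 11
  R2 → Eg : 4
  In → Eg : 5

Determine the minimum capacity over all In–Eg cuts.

19

Augment In→Eg: bottleneck 5, flow now 5.
Augment In→R2→Eg: bottleneck 4, flow now 9.
Augment In→D→Eg: bottleneck 6, flow now 15.
Augment In→C→R3→Eg: bottleneck 4, flow now 19.
No augmenting path remains; maximum flow = 19.
By max-flow min-cut, the minimum cut capacity equals the max flow.
In the residual graph, reachable from In: {In, R2}.
Min-cut edges: In→C (4), In→D (6), In→Eg (5), R2→Eg (4); capacity 4 + 6 + 5 + 4 = 19.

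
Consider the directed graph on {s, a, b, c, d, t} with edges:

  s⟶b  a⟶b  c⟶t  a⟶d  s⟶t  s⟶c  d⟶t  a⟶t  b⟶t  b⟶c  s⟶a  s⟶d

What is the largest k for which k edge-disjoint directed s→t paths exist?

Assign every edge capacity 1; by Menger, the answer equals the max flow.
Path s→t (+1); total 1.
Path s→a→t (+1); total 2.
Path s→b→t (+1); total 3.
Path s→c→t (+1); total 4.
Path s→d→t (+1); total 5.
No residual s→t path; max flow = 5.
Certifying cut of size 5: {s→a, s→b, s→c, s→d, s→t}.

5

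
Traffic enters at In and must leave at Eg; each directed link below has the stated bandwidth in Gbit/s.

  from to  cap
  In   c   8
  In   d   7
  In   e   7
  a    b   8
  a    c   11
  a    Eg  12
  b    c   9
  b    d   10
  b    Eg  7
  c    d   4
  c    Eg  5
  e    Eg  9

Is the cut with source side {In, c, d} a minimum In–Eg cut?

Yes — it is a minimum cut (capacity 12).

Given cut capacity: 7 + 5 = 12.
Augment In→c→Eg: bottleneck 5, flow now 5.
Augment In→e→Eg: bottleneck 7, flow now 12.
No augmenting path remains; maximum flow = 12.
Cut capacity 12 equals the max flow, so it is a minimum cut.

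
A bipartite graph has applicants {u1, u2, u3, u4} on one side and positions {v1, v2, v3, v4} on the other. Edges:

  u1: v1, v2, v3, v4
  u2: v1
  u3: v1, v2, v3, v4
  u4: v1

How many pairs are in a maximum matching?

3

Unit-capacity flow: source→left, listed edges, right→sink; max matching = max flow.
Augmenting path u1→v1 (+1); matched 1.
Augmenting path u3→v2 (+1); matched 2.
Augmenting path u2→v1→u1→v3 (+1); matched 3.
No augmenting path remains; maximum matching = 3.
König certificate: {u1, u3, v1} is a vertex cover of size 3 (every listed pair touches it), so no matching can be larger.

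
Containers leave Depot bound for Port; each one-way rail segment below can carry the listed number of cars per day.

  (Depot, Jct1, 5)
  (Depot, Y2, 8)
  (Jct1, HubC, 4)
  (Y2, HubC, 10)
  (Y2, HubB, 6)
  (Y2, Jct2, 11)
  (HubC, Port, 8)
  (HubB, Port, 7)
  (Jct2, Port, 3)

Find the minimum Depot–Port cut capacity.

12

Augment Depot→Jct1→HubC→Port: bottleneck 4, flow now 4.
Augment Depot→Y2→HubC→Port: bottleneck 4, flow now 8.
Augment Depot→Y2→HubB→Port: bottleneck 4, flow now 12.
No augmenting path remains; maximum flow = 12.
By max-flow min-cut, the minimum cut capacity equals the max flow.
In the residual graph, reachable from Depot: {Depot, Jct1}.
Min-cut edges: Depot→Y2 (8), Jct1→HubC (4); capacity 8 + 4 = 12.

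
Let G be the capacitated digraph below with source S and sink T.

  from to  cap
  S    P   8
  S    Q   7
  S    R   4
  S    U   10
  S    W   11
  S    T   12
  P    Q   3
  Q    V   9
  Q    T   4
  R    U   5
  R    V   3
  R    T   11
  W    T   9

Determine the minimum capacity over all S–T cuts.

29

Augment S→T: bottleneck 12, flow now 12.
Augment S→Q→T: bottleneck 4, flow now 16.
Augment S→R→T: bottleneck 4, flow now 20.
Augment S→W→T: bottleneck 9, flow now 29.
No augmenting path remains; maximum flow = 29.
By max-flow min-cut, the minimum cut capacity equals the max flow.
In the residual graph, reachable from S: {S, P, Q, U, V, W}.
Min-cut edges: S→R (4), S→T (12), Q→T (4), W→T (9); capacity 4 + 12 + 4 + 9 = 29.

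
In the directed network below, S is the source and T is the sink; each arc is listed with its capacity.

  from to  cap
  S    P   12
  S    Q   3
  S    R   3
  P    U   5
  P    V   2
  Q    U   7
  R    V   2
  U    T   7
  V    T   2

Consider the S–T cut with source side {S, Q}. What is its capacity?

22

Edges leaving {S, Q}: S→P (12), S→R (3), Q→U (7).
Cut capacity = 12 + 3 + 7 = 22.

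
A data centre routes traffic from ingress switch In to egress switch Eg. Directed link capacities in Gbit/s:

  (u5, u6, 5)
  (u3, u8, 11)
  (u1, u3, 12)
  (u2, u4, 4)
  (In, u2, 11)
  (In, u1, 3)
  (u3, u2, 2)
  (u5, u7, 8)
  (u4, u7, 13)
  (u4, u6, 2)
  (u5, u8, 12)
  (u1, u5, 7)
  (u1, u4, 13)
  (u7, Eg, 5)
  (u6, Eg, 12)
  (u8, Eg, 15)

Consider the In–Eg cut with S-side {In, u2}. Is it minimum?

Yes — it is a minimum cut (capacity 7).

Given cut capacity: 3 + 4 = 7.
Augment In→u1→u3→u8→Eg: bottleneck 3, flow now 3.
Augment In→u2→u4→u6→Eg: bottleneck 2, flow now 5.
Augment In→u2→u4→u7→Eg: bottleneck 2, flow now 7.
No augmenting path remains; maximum flow = 7.
Cut capacity 7 equals the max flow, so it is a minimum cut.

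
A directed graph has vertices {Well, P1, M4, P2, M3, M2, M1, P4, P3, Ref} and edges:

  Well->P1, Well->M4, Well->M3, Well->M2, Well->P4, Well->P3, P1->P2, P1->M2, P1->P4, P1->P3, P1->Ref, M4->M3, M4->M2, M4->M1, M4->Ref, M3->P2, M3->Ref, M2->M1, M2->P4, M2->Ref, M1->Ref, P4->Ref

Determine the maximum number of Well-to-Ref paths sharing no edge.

5

Assign every edge capacity 1; by Menger, the answer equals the max flow.
Path Well→P1→Ref (+1); total 1.
Path Well→M4→Ref (+1); total 2.
Path Well→M3→Ref (+1); total 3.
Path Well→M2→Ref (+1); total 4.
Path Well→P4→Ref (+1); total 5.
No residual Well→Ref path; max flow = 5.
Certifying cut of size 5: {Well→M2, Well→M3, Well→M4, Well→P1, Well→P4}.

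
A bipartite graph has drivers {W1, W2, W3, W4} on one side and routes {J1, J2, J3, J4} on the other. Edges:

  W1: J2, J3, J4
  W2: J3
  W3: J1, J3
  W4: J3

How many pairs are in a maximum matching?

Unit-capacity flow: source→left, listed edges, right→sink; max matching = max flow.
Augmenting path W1→J2 (+1); matched 1.
Augmenting path W2→J3 (+1); matched 2.
Augmenting path W3→J1 (+1); matched 3.
No augmenting path remains; maximum matching = 3.
König certificate: {W1, W3, J3} is a vertex cover of size 3 (every listed pair touches it), so no matching can be larger.

3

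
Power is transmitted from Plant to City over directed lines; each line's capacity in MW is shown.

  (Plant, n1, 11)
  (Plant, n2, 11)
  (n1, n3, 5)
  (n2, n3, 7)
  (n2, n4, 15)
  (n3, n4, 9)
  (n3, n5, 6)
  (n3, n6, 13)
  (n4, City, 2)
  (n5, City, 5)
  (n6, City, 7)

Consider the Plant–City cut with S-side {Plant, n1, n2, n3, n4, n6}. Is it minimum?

Given cut capacity: 6 + 2 + 7 = 15.
Augment Plant→n2→n4→City: bottleneck 2, flow now 2.
Augment Plant→n1→n3→n5→City: bottleneck 5, flow now 7.
Augment Plant→n2→n3→n6→City: bottleneck 7, flow now 14.
No augmenting path remains; maximum flow = 14.
In the residual graph, reachable from Plant: {Plant, n1, n2, n4}.
Min-cut edges: n1→n3 (5), n2→n3 (7), n4→City (2); capacity 5 + 7 + 2 = 14.
Cut capacity 15 exceeds the max flow 14, so it is not minimum.

No — its capacity is 15, but the minimum cut has capacity 14.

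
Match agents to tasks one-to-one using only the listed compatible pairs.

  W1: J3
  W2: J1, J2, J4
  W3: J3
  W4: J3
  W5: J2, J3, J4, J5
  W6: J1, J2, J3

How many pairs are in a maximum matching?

4

Unit-capacity flow: source→left, listed edges, right→sink; max matching = max flow.
Augmenting path W1→J3 (+1); matched 1.
Augmenting path W2→J1 (+1); matched 2.
Augmenting path W5→J2 (+1); matched 3.
Augmenting path W6→J1→W2→J4 (+1); matched 4.
No augmenting path remains; maximum matching = 4.
König certificate: {W2, W5, W6, J3} is a vertex cover of size 4 (every listed pair touches it), so no matching can be larger.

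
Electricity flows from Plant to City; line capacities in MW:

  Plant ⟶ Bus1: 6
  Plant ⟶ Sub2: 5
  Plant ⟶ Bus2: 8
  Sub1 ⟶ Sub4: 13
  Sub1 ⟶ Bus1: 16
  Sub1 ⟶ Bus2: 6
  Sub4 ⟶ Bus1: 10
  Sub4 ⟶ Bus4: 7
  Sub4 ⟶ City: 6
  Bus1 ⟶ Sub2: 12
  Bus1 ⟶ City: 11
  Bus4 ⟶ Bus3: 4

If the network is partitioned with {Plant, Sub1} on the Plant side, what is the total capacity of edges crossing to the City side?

54

Edges leaving {Plant, Sub1}: Plant→Bus1 (6), Plant→Sub2 (5), Plant→Bus2 (8), Sub1→Sub4 (13), Sub1→Bus1 (16), Sub1→Bus2 (6).
Cut capacity = 6 + 5 + 8 + 13 + 16 + 6 = 54.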